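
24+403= 427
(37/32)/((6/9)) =111/64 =1.73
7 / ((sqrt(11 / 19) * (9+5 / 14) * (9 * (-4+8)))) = 49 * sqrt(209) / 25938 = 0.03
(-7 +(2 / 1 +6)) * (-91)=-91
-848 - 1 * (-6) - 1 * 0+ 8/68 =-14312/17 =-841.88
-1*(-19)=19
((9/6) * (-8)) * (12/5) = -144/5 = -28.80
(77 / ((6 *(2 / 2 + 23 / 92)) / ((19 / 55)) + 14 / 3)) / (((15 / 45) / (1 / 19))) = 0.46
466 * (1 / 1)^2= 466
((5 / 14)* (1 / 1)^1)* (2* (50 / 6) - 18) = -10 / 21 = -0.48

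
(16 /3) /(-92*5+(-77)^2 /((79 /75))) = 1264 /1225005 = 0.00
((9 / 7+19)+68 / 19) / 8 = 1587 / 532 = 2.98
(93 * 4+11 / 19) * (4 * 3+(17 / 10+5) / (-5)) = 3773107 / 950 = 3971.69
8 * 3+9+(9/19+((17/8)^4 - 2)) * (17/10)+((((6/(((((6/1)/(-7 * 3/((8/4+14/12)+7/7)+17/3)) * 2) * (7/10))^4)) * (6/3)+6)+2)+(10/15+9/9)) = 38176743689955197/510816015360000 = 74.74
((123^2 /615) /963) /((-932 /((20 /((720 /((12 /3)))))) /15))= -41 /897516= -0.00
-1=-1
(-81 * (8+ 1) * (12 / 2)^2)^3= -18075490334784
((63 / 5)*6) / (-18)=-21 / 5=-4.20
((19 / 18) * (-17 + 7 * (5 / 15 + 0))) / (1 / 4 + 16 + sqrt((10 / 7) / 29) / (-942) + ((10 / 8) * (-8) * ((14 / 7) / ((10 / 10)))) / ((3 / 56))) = 7169889091288 / 165374864118063-525008 * sqrt(2030) / 826874320590315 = 0.04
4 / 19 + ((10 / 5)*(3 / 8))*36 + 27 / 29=15506 / 551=28.14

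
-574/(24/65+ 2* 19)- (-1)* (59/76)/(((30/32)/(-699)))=-70342261/118465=-593.78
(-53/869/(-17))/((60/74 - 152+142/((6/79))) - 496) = 5883/2004622235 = 0.00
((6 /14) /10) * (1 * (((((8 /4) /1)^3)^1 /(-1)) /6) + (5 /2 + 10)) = 67 /140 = 0.48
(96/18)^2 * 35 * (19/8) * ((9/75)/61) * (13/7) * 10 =86.38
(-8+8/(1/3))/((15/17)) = 272/15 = 18.13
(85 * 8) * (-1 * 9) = -6120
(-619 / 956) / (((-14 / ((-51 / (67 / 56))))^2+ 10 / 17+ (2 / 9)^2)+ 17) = -57960684 / 1588505135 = -0.04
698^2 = 487204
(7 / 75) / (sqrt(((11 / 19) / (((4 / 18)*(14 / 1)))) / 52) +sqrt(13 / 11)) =532532 / (75*(33*sqrt(19019) +6916*sqrt(143))) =0.08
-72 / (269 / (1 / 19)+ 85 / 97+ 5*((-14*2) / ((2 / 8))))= -1746 / 110383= -0.02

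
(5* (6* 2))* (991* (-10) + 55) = -591300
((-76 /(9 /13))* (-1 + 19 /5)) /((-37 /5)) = 41.54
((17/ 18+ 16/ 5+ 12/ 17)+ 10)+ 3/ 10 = 15.15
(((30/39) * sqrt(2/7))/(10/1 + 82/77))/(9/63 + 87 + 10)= 77 * sqrt(14)/753168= 0.00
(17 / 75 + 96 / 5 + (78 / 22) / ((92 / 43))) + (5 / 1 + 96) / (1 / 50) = 384895259 / 75900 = 5071.08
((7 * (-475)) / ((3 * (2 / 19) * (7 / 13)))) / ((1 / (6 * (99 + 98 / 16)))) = -98670325 / 8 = -12333790.62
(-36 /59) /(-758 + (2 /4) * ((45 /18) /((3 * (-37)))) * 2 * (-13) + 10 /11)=87912 /109037959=0.00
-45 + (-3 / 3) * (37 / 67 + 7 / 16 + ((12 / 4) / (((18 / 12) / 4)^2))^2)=-4834621 / 9648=-501.10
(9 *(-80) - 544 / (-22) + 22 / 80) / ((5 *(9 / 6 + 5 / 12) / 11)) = -917397 / 1150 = -797.74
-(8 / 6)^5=-1024 / 243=-4.21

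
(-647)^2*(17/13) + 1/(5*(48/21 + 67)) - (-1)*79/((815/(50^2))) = 547654.10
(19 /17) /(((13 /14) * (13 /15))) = 3990 /2873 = 1.39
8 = 8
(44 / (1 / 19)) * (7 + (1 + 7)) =12540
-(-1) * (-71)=-71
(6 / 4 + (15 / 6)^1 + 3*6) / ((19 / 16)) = 352 / 19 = 18.53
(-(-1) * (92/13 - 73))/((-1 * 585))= 857/7605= 0.11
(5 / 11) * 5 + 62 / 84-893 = -411175 / 462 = -889.99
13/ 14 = 0.93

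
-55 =-55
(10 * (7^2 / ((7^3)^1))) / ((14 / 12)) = 60 / 49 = 1.22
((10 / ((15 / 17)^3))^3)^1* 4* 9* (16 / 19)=60716992766464 / 649265625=93516.41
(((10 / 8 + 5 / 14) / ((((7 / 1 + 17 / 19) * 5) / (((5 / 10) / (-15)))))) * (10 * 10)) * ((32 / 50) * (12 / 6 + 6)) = -0.69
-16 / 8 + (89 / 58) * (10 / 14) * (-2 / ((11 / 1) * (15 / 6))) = -4644 / 2233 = -2.08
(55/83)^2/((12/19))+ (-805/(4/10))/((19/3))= -498016025/1570692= -317.07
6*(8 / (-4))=-12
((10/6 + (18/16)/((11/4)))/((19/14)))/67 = 959/42009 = 0.02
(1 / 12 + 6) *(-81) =-1971 / 4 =-492.75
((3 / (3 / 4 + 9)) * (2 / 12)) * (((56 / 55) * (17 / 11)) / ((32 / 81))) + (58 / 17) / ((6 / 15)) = 8.73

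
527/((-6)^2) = 527/36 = 14.64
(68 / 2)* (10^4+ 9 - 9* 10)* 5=1686230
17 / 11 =1.55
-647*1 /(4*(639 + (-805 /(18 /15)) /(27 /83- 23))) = -1826481 /7549663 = -0.24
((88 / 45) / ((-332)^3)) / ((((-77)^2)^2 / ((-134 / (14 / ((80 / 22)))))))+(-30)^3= -34190188204108166933 / 1266303266818821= -27000.00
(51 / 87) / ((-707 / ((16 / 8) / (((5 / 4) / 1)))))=-136 / 102515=-0.00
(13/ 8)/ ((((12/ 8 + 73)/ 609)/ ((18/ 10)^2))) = 641277/ 14900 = 43.04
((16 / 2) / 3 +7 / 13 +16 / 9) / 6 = 583 / 702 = 0.83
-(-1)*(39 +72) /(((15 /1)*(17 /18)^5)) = 69914016 /7099285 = 9.85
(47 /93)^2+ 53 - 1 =451957 /8649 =52.26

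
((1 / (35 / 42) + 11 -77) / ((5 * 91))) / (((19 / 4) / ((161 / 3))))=-1.61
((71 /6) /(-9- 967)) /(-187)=71 /1095072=0.00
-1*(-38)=38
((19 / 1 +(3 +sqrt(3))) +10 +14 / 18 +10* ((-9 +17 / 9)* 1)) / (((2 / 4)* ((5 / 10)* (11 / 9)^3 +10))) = -111780 / 15911 +2916* sqrt(3) / 15911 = -6.71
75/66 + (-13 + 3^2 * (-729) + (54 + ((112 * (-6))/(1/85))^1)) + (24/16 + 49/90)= -63000451/990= -63636.82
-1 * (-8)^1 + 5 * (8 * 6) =248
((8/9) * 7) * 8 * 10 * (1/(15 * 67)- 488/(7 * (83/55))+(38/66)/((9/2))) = -340862995328/14864553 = -22931.26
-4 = -4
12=12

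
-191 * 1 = -191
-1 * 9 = -9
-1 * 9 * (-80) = 720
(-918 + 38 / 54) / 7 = -24767 / 189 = -131.04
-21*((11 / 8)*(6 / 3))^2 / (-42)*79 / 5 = 9559 / 160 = 59.74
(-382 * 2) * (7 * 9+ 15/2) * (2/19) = -107724/19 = -5669.68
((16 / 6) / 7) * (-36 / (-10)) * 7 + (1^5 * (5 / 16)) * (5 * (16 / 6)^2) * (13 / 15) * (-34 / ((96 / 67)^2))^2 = 1899573747061 / 716636160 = 2650.68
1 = 1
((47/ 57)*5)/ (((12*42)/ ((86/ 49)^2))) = 434515/ 17243982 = 0.03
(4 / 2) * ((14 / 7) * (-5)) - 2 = -22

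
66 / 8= 8.25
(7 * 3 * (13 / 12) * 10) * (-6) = -1365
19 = 19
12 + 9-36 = -15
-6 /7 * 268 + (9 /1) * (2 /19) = -30426 /133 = -228.77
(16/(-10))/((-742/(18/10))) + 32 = 296836/9275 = 32.00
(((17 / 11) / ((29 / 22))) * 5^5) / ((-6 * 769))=-0.79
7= 7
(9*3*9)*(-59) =-14337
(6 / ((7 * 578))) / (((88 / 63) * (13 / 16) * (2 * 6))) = 9 / 82654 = 0.00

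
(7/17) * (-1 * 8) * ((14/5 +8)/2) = -1512/85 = -17.79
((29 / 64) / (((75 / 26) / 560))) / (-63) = -377 / 270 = -1.40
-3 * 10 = -30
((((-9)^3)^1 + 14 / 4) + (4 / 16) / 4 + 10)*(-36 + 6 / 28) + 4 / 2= 5735395 / 224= 25604.44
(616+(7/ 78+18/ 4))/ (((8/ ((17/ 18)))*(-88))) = -411451/ 494208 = -0.83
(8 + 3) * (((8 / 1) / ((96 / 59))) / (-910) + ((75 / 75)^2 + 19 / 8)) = 101189 / 2730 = 37.07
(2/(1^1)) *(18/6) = 6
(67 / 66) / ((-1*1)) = -67 / 66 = -1.02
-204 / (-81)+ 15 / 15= 95 / 27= 3.52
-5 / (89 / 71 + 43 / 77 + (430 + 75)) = -27335 / 2770741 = -0.01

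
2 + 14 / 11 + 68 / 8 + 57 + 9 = 1711 / 22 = 77.77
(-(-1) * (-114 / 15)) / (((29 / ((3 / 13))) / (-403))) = 3534 / 145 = 24.37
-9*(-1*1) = 9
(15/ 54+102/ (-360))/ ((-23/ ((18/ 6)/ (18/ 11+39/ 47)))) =517/ 1759500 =0.00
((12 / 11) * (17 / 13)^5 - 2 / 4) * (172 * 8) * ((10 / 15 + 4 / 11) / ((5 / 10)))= 10410.81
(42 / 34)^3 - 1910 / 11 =-9281959 / 54043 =-171.75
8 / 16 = 1 / 2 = 0.50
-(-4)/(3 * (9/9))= 4/3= 1.33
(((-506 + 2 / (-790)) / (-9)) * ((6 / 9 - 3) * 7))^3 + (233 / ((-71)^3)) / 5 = -336211560405135477551882854 / 434167814591913375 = -774381584.97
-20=-20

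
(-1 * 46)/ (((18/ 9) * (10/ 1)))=-23/ 10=-2.30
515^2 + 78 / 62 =8222014 / 31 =265226.26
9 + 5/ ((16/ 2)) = 77/ 8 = 9.62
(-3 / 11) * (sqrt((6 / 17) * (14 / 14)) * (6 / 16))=-9 * sqrt(102) / 1496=-0.06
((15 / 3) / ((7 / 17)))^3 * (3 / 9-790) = -1454862125 / 1029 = -1413860.18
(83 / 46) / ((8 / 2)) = 83 / 184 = 0.45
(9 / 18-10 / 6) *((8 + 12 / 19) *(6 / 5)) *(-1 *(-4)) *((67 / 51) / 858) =-153832 / 2078505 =-0.07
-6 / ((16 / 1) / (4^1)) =-3 / 2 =-1.50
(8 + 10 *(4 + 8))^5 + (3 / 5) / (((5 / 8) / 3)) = 858993459272 / 25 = 34359738370.88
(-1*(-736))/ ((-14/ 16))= -5888/ 7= -841.14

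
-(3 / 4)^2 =-9 / 16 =-0.56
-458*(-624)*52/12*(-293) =-362860576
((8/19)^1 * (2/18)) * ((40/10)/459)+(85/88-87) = -594237403/6907032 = -86.03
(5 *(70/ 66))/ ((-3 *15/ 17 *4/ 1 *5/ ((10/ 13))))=-0.08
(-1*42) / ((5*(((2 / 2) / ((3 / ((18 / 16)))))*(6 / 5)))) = -56 / 3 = -18.67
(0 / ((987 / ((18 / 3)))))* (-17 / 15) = 0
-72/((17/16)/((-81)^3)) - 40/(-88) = 6734420437/187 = 36012943.51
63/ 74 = 0.85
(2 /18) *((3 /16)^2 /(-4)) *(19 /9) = -19 /9216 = -0.00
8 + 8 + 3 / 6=33 / 2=16.50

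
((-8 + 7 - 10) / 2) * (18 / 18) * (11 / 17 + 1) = -154 / 17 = -9.06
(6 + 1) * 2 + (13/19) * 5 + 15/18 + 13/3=2575/114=22.59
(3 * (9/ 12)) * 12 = 27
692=692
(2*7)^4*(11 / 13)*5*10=21128800 / 13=1625292.31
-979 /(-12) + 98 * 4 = 5683 /12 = 473.58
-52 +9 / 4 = -49.75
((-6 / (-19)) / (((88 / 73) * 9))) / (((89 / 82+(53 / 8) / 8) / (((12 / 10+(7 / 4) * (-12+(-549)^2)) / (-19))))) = -42096102036 / 99691955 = -422.26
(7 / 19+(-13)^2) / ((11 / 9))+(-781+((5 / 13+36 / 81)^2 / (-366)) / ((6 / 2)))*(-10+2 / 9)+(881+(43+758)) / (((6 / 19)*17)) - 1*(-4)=1944714369674159 / 240315500997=8092.34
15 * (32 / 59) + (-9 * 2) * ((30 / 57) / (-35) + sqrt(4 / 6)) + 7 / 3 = 252821 / 23541-6 * sqrt(6) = -3.96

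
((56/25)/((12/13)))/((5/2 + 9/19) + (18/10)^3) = 34580/125481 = 0.28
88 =88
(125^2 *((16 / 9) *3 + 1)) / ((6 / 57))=5640625 / 6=940104.17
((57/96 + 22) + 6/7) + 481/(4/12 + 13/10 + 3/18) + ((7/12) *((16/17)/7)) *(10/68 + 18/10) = 847210529/2913120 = 290.83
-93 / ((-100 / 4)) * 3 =279 / 25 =11.16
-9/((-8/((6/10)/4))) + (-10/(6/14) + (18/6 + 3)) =-8239/480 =-17.16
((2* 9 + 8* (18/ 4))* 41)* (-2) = -4428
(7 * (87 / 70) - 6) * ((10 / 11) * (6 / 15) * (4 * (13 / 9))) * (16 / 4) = 1248 / 55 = 22.69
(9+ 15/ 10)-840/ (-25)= 441/ 10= 44.10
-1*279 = -279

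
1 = 1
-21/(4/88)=-462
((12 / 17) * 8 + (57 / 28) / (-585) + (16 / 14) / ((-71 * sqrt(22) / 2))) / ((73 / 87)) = 15191273 / 2258620-696 * sqrt(22) / 399091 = 6.72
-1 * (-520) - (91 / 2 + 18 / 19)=473.55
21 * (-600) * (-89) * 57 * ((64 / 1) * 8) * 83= 2716335820800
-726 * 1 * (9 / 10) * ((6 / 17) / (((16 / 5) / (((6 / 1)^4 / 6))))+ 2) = -1434213 / 85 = -16873.09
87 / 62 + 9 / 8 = 627 / 248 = 2.53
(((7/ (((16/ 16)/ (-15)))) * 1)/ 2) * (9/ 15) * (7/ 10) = -22.05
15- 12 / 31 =453 / 31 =14.61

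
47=47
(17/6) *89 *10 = 7565/3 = 2521.67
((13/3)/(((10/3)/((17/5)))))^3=10793861/125000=86.35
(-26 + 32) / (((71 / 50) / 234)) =70200 / 71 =988.73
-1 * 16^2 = -256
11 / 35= 0.31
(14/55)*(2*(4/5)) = 112/275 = 0.41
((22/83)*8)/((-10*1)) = -88/415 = -0.21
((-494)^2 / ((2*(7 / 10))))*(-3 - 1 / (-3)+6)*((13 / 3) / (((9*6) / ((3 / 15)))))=15862340 / 1701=9325.30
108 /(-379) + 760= 287932 /379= 759.72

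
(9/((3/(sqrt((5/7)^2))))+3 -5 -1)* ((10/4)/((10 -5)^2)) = -3/35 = -0.09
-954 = -954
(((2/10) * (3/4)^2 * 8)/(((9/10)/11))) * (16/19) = 176/19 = 9.26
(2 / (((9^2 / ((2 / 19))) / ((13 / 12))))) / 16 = 13 / 73872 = 0.00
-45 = -45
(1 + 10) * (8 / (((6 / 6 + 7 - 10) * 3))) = -44 / 3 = -14.67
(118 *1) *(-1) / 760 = -59 / 380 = -0.16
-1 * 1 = -1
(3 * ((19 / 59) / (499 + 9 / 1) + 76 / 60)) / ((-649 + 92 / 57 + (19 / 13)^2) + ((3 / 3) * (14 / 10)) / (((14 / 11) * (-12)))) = -3658953766 / 621077288831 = -0.01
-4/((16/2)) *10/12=-5/12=-0.42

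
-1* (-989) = 989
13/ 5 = 2.60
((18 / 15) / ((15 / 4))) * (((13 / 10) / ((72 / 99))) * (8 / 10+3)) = 2717 / 1250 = 2.17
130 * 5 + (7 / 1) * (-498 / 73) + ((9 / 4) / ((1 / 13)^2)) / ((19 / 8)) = 1057382 / 1387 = 762.35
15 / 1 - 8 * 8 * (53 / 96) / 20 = 397 / 30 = 13.23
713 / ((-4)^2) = 713 / 16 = 44.56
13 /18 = 0.72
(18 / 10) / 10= 9 / 50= 0.18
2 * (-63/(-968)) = 63/484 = 0.13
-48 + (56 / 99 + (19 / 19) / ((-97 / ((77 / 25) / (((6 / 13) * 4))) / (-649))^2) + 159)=8799378255211 / 37259640000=236.16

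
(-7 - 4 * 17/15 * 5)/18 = -89/54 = -1.65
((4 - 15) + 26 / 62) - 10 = -638 / 31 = -20.58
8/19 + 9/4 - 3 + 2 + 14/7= 279/76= 3.67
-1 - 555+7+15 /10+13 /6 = -1636 /3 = -545.33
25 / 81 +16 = 1321 / 81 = 16.31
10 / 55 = 0.18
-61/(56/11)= -671/56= -11.98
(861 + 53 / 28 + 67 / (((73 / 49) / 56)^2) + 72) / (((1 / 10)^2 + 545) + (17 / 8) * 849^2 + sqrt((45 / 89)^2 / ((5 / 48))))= 192369076203377009257350 / 3083180079922155377635303 -50783068097640000 * sqrt(15) / 3083180079922155377635303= 0.06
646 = 646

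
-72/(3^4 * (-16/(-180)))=-10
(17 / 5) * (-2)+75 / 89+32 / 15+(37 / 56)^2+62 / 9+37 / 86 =424675123 / 108013248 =3.93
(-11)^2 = 121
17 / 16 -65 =-1023 / 16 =-63.94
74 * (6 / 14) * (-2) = -444 / 7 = -63.43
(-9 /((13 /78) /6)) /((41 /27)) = -8748 /41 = -213.37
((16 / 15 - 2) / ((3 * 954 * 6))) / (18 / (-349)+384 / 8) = -2443 / 2155171860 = -0.00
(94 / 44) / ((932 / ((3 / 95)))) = 141 / 1947880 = 0.00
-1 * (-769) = 769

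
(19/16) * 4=4.75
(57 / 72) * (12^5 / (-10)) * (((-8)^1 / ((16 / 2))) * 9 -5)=275788.80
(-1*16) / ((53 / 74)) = -1184 / 53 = -22.34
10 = 10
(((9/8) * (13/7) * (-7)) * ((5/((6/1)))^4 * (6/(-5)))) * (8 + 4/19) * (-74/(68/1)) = -781625/10336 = -75.62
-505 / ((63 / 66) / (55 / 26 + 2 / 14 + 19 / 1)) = -21492295 / 1911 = -11246.62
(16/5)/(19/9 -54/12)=-288/215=-1.34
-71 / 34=-2.09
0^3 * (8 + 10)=0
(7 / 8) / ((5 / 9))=63 / 40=1.58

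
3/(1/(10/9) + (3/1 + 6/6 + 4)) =30/89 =0.34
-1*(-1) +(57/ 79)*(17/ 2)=1127/ 158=7.13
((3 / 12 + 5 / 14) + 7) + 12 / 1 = 549 / 28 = 19.61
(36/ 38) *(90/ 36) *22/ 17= 990/ 323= 3.07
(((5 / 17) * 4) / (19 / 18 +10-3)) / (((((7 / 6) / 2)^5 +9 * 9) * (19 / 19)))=17915904 / 9944894107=0.00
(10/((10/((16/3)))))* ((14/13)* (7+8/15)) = 25312/585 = 43.27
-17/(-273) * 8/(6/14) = 1.16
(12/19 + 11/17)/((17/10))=0.75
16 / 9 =1.78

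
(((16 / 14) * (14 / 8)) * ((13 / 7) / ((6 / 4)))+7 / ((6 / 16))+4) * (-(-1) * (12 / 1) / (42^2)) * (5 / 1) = 880 / 1029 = 0.86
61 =61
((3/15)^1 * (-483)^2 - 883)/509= 228874/2545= 89.93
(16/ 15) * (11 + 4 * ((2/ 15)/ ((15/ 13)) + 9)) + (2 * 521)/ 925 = 6462638/ 124875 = 51.75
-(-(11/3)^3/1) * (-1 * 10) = -13310/27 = -492.96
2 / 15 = 0.13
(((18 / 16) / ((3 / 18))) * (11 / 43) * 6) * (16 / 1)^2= 114048 / 43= 2652.28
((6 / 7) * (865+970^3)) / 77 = 5476043190 / 539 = 10159634.86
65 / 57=1.14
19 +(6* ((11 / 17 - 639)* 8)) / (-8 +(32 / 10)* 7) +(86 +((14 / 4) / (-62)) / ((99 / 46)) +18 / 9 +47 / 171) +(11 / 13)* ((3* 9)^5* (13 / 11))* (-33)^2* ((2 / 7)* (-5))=-34421804751168561 / 1542002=-22322801624.88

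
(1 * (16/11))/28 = 4/77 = 0.05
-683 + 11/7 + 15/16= -680.49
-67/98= -0.68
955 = 955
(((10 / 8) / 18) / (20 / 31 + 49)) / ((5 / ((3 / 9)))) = 31 / 332424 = 0.00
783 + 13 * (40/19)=810.37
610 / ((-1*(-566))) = 305 / 283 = 1.08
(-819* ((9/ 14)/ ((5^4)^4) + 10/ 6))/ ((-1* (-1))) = -416564941407303/ 305175781250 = -1365.00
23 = 23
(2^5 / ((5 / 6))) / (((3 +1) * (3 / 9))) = 144 / 5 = 28.80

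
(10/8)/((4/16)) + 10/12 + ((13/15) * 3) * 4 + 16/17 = 8759/510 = 17.17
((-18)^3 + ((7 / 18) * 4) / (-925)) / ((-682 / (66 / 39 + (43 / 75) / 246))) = 9867079591513 / 680892176250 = 14.49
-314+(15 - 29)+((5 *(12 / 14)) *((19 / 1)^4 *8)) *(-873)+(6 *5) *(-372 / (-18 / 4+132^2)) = -15099586595928 / 3871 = -3900694031.50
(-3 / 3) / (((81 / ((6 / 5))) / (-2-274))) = 184 / 45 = 4.09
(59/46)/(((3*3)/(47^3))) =6125557/414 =14796.03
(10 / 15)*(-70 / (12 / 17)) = -595 / 9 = -66.11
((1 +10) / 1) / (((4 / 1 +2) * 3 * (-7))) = -11 / 126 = -0.09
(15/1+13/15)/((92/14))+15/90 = 1781/690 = 2.58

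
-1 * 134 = -134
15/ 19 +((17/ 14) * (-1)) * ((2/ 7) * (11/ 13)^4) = 16263292/ 26590291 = 0.61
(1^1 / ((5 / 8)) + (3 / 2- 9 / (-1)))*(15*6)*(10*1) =10890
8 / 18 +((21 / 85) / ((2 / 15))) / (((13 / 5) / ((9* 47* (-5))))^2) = 1226128.08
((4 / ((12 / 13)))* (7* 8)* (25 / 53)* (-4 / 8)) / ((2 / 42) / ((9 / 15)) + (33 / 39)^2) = -8073975 / 112201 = -71.96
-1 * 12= -12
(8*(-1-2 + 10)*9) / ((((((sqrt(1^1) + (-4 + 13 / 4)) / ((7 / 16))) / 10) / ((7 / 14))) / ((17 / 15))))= 4998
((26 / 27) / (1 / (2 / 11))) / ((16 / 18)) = 13 / 66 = 0.20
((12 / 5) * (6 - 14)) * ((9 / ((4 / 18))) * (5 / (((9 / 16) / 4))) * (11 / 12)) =-25344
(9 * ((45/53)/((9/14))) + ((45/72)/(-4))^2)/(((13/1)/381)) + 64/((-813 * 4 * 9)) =1802133214189/5162406912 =349.09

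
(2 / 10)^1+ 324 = 1621 / 5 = 324.20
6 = 6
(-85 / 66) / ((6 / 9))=-85 / 44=-1.93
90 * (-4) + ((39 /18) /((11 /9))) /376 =-2977881 /8272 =-360.00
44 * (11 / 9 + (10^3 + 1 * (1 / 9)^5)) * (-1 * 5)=-13006657840 / 59049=-220268.89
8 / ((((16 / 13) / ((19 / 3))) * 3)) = 247 / 18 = 13.72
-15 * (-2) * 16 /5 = 96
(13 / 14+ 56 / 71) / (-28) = -1707 / 27832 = -0.06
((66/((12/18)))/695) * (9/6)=0.21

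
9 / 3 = 3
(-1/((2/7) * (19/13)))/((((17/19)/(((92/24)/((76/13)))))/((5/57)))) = -136045/883728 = -0.15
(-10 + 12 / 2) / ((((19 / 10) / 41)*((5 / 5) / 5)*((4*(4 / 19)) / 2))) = -1025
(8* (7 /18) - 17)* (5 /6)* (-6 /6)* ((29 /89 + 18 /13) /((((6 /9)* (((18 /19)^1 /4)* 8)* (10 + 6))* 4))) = 23500625 /95966208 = 0.24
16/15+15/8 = 353/120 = 2.94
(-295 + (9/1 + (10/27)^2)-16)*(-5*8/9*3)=8802320/2187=4024.84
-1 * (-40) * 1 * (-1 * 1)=-40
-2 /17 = -0.12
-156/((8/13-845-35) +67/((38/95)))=4056/18509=0.22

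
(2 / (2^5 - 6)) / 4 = 1 / 52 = 0.02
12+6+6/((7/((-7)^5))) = -14388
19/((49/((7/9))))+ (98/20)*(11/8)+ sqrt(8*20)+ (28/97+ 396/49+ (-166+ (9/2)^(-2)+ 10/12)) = -4610919613/30799440+ 4*sqrt(10) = -137.06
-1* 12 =-12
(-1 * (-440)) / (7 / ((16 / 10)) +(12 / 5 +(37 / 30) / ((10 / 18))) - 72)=-88000 / 12601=-6.98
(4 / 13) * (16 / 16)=4 / 13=0.31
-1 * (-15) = 15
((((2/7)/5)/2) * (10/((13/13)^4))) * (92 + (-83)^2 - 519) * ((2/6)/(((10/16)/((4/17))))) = 137856/595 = 231.69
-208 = -208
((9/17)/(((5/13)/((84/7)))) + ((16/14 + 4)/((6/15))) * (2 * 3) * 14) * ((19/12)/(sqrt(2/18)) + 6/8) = 512622/85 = 6030.85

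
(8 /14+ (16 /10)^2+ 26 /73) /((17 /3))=133662 /217175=0.62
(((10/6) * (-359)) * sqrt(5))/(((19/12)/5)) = -35900 * sqrt(5)/19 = -4224.99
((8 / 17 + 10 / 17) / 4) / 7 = 9 / 238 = 0.04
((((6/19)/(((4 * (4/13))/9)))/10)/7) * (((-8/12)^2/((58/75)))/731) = 585/22555736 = 0.00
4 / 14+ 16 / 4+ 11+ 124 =975 / 7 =139.29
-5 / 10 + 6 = 11 / 2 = 5.50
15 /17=0.88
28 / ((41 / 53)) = 36.20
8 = 8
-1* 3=-3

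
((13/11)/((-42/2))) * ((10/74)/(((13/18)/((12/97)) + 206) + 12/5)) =-23400/659193073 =-0.00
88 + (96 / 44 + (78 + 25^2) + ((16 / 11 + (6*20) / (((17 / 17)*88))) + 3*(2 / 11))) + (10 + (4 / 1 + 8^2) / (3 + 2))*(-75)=-10708 / 11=-973.45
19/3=6.33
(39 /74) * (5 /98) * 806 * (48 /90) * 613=12846028 /1813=7085.51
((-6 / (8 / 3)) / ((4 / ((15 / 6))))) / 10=-0.14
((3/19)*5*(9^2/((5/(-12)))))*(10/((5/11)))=-64152/19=-3376.42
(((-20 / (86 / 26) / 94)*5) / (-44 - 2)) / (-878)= -325 / 40812074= -0.00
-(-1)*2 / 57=0.04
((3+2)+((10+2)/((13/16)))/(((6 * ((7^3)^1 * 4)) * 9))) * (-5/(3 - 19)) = 1003315/642096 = 1.56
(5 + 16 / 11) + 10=181 / 11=16.45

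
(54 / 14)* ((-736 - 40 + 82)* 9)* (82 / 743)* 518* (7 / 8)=-1205120.73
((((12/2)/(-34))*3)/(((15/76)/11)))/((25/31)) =-77748/2125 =-36.59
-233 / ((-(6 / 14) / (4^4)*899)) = 417536 / 2697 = 154.81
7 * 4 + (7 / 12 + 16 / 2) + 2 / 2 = 451 / 12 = 37.58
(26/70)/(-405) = -13/14175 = -0.00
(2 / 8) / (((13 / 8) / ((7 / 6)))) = 7 / 39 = 0.18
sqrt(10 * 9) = 3 * sqrt(10) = 9.49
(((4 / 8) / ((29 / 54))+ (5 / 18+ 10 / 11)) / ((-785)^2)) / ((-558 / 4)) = -12161 / 493601771025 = -0.00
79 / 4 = 19.75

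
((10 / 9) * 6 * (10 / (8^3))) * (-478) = -5975 / 96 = -62.24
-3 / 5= -0.60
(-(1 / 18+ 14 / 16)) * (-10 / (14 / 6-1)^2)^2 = -15075 / 512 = -29.44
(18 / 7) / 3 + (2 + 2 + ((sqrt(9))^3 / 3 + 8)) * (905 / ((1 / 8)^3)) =68113926 / 7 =9730560.86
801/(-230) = -801/230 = -3.48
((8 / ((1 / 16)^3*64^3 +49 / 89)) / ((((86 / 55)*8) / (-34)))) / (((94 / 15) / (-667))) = 55504405 / 1548086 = 35.85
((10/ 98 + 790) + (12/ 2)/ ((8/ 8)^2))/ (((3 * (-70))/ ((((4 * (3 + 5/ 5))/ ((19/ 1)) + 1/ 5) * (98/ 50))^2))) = -892096821/ 56406250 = -15.82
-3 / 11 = -0.27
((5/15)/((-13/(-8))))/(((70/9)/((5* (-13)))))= -12/7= -1.71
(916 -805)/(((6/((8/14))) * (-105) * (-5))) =74/3675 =0.02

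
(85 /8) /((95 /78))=663 /76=8.72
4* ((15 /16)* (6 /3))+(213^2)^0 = 17 /2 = 8.50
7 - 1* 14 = -7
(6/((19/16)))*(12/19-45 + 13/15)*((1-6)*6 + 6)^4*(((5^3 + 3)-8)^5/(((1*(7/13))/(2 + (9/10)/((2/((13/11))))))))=-8532050706473758953.56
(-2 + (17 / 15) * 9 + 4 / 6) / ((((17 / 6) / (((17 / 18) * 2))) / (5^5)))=166250 / 9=18472.22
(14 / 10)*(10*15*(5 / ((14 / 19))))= 1425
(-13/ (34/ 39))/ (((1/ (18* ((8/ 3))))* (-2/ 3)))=18252/ 17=1073.65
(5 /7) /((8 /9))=45 /56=0.80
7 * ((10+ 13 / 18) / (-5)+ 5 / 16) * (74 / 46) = -341621 / 16560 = -20.63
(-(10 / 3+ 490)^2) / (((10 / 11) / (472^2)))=-536784680960 / 9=-59642742328.89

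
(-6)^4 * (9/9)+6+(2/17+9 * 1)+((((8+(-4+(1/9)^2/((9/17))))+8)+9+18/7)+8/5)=579632183/433755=1336.31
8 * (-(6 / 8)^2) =-9 / 2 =-4.50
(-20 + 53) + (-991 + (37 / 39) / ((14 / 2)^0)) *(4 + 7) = -423445 / 39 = -10857.56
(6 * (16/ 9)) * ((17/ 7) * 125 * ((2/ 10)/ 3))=215.87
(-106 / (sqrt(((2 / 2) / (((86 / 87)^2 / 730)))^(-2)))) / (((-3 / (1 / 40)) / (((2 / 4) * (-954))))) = -4656229299 / 14792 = -314780.24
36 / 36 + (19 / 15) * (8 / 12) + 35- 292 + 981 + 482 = 1207.84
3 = 3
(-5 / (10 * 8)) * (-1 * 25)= 25 / 16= 1.56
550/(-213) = -550/213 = -2.58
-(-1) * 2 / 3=0.67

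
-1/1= -1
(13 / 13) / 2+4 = 9 / 2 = 4.50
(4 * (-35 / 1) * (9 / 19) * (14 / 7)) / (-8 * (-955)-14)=-420 / 24149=-0.02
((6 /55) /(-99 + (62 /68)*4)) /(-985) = 0.00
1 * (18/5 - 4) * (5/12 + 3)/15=-41/450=-0.09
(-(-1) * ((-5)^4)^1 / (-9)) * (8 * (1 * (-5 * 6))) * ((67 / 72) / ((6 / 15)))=1046875 / 27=38773.15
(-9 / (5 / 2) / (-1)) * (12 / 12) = 18 / 5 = 3.60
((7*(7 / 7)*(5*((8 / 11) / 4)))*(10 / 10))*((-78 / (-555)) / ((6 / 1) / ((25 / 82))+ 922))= 4550 / 4790797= 0.00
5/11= 0.45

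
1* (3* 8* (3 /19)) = 72 /19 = 3.79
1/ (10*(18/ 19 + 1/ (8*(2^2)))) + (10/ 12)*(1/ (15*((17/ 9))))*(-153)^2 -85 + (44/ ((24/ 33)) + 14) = 2017354/ 2975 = 678.10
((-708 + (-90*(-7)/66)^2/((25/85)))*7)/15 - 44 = -139047/605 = -229.83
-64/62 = -32/31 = -1.03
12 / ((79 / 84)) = 12.76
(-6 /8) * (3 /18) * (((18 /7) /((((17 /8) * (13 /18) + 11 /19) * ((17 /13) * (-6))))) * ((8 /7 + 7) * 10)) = 1.58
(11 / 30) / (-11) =-1 / 30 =-0.03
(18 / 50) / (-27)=-1 / 75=-0.01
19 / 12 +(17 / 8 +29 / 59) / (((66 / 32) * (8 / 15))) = 7714 / 1947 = 3.96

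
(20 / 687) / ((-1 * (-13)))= 20 / 8931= 0.00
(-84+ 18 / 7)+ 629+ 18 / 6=3854 / 7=550.57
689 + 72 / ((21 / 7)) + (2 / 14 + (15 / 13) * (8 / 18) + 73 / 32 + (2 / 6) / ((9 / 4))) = 56301473 / 78624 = 716.09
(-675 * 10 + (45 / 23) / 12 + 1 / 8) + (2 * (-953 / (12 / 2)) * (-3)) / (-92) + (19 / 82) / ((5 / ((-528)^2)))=232324567 / 37720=6159.19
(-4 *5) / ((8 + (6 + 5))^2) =-20 / 361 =-0.06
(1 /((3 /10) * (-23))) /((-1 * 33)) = 10 /2277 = 0.00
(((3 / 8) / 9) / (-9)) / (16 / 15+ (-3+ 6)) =-5 / 4392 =-0.00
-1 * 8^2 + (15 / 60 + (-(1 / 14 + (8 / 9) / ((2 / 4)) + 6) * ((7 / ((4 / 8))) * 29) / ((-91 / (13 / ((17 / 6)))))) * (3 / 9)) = -43657 / 4284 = -10.19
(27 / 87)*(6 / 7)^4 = 11664 / 69629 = 0.17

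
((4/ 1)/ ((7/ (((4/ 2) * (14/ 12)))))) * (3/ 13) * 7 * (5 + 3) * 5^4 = 140000/ 13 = 10769.23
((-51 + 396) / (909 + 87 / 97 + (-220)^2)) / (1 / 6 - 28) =-20079 / 79877102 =-0.00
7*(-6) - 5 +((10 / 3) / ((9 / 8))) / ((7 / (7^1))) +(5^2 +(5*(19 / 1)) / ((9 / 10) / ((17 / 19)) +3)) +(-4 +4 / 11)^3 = -354093568 / 8157699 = -43.41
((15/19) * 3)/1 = 45/19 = 2.37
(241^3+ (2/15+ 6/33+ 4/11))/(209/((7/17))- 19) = 16167137539/564300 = 28649.90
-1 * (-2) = 2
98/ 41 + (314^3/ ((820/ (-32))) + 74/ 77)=-19070779804/ 15785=-1208158.37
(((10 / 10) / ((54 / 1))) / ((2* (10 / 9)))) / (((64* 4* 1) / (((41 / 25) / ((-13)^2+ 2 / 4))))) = 41 / 130176000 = 0.00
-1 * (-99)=99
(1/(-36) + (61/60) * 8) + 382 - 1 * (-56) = 80299/180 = 446.11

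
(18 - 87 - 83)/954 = -76/477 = -0.16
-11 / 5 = -2.20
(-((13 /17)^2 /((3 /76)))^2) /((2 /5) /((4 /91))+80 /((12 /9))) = -3.18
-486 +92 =-394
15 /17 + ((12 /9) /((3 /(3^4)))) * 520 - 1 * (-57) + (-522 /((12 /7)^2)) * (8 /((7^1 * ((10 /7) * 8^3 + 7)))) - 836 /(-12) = 552055506 /29291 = 18847.27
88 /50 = 44 /25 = 1.76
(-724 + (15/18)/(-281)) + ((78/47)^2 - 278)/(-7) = -17850086399/26070618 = -684.68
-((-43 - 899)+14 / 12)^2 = -31866025 / 36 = -885167.36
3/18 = 1/6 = 0.17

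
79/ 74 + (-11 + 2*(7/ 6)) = -1687/ 222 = -7.60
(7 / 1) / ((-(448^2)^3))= -1 / 1154968245501952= -0.00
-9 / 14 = -0.64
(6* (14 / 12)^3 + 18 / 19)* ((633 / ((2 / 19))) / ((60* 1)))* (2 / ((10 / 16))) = 302363 / 90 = 3359.59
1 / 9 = 0.11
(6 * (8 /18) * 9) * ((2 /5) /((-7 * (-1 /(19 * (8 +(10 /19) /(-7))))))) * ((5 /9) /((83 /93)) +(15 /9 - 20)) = -303552 /83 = -3657.25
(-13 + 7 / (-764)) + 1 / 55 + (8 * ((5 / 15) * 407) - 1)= 135053417 / 126060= 1071.34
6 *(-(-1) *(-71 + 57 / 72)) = -1685 / 4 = -421.25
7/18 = 0.39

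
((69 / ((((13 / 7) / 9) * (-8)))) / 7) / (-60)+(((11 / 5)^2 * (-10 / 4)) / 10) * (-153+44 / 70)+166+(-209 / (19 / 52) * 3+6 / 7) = -496741303 / 364000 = -1364.67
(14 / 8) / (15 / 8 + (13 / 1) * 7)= 14 / 743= 0.02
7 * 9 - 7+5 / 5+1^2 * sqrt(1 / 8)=sqrt(2) / 4+57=57.35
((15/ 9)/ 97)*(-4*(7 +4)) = -220/ 291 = -0.76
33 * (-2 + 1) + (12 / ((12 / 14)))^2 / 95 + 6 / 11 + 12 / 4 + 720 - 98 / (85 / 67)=10931898 / 17765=615.36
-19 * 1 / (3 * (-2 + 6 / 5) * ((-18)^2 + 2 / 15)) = 475 / 19448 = 0.02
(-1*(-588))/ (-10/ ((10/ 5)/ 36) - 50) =-294/ 115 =-2.56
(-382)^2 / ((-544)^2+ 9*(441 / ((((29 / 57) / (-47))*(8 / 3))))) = 0.92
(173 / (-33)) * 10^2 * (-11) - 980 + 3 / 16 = 229769 / 48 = 4786.85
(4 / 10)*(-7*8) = -112 / 5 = -22.40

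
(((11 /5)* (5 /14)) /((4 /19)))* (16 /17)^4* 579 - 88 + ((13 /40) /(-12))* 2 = 225561961829 /140315280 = 1607.54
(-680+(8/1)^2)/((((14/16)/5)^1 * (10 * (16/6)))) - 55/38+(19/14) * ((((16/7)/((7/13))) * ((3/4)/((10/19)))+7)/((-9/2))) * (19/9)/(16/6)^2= -2526596543/18768960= -134.62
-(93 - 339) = 246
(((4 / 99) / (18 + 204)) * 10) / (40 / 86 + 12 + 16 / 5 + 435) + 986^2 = 1035152668454992 / 1064757177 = 972196.00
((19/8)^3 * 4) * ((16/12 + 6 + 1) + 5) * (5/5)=34295/48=714.48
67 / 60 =1.12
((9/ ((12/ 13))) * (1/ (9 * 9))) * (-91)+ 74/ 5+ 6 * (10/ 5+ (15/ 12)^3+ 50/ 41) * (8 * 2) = 11079287/ 22140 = 500.42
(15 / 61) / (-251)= -15 / 15311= -0.00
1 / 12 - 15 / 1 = -179 / 12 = -14.92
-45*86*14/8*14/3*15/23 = -474075/23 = -20611.96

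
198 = 198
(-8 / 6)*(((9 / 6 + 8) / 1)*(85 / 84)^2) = -137275 / 10584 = -12.97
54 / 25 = 2.16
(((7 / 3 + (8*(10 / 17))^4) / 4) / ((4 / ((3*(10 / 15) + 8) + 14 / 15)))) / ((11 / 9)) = 5062050527 / 18374620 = 275.49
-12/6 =-2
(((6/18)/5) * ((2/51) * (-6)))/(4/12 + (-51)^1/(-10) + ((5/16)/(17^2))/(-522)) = -189312/65572919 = -0.00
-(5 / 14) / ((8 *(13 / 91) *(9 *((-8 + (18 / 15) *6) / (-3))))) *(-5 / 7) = 125 / 1344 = 0.09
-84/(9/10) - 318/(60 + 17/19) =-342086/3471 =-98.56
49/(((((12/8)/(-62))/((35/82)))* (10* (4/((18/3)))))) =-10633/82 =-129.67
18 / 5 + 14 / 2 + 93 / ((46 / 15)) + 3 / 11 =104233 / 2530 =41.20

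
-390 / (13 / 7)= -210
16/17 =0.94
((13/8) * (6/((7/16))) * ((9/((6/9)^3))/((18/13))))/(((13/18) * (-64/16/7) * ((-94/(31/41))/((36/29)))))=2644083/223532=11.83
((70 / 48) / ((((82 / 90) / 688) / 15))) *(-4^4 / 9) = -19264000 / 41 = -469853.66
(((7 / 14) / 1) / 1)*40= 20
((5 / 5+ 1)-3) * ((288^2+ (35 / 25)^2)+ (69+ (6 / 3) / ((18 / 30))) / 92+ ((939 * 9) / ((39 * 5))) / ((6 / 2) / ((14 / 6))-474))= -8206667349371 / 98939100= -82946.65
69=69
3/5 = 0.60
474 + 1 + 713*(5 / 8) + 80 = 8005 / 8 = 1000.62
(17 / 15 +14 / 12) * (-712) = -8188 / 5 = -1637.60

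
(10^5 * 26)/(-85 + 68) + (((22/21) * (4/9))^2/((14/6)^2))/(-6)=-1516951865824/9918531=-152941.18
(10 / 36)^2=25 / 324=0.08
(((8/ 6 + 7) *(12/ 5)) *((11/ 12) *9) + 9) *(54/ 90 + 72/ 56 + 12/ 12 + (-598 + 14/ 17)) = -61526922/ 595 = -103406.59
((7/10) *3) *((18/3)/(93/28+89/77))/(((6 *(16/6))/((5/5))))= 693/3940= 0.18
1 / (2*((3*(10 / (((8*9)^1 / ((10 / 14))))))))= 42 / 25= 1.68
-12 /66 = -2 /11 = -0.18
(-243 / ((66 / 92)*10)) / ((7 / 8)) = -14904 / 385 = -38.71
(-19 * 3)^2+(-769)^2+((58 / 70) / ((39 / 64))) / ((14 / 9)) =1893835634 / 3185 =594610.87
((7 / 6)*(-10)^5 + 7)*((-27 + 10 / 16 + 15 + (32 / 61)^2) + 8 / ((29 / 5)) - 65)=22575084263669 / 2589816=8716868.02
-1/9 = -0.11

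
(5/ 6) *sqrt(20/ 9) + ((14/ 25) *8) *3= 5 *sqrt(5)/ 9 + 336/ 25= 14.68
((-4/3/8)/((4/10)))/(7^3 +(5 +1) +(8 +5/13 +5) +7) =-65/57624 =-0.00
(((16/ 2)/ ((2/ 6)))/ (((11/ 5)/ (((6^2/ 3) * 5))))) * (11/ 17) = 7200/ 17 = 423.53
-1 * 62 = -62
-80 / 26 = -40 / 13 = -3.08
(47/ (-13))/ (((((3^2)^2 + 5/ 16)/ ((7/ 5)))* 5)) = -5264/ 422825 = -0.01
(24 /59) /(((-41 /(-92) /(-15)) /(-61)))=2020320 /2419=835.19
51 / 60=17 / 20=0.85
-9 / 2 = -4.50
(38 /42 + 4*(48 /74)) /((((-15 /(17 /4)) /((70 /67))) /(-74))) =46223 /603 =76.66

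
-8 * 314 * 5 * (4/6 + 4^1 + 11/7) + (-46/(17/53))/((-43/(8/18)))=-3608206216/46053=-78348.99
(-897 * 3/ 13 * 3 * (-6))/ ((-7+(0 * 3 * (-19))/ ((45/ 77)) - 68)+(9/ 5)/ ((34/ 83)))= -211140/ 4001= -52.77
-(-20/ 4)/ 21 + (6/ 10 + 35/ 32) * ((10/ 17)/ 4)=11131/ 22848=0.49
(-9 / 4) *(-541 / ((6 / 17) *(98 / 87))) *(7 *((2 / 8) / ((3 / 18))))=7201251 / 224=32148.44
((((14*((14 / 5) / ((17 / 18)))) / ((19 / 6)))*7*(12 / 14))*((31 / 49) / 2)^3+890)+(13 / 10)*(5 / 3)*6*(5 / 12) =41780800583 / 46531380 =897.91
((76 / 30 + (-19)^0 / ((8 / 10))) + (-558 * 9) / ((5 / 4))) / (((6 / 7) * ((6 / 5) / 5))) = -8429015 / 432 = -19511.61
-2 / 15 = -0.13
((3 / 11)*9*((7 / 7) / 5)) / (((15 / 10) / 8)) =144 / 55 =2.62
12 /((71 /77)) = 924 /71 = 13.01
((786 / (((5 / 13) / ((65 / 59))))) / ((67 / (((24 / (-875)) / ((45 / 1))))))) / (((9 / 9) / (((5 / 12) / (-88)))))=22139 / 228285750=0.00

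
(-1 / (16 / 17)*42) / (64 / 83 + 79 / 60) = -444465 / 20794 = -21.37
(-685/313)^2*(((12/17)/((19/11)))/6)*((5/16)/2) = 25807375/506303792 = 0.05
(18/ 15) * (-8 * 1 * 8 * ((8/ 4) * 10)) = -1536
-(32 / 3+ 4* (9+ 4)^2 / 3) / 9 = -236 / 9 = -26.22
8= 8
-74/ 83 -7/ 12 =-1.47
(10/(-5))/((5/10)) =-4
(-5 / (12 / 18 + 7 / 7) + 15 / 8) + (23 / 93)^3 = -7141877 / 6434856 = -1.11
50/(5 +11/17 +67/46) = 7820/1111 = 7.04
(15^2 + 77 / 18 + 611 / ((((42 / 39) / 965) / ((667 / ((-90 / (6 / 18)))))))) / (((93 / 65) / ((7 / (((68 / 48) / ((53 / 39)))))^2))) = -402044248226740 / 9433827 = -42617301.36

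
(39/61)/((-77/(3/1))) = -117/4697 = -0.02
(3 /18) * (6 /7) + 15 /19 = 124 /133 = 0.93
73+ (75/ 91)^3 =55432558/ 753571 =73.56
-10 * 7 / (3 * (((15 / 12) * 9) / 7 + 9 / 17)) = -33320 / 3051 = -10.92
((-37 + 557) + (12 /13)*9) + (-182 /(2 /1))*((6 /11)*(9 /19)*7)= 363.72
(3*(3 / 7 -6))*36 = -4212 / 7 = -601.71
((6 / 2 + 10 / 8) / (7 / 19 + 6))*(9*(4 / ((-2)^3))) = -2907 / 968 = -3.00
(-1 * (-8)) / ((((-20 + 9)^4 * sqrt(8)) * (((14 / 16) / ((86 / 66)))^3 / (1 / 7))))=81415168 * sqrt(2) / 1263294834417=0.00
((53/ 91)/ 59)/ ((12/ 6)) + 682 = 7323369/ 10738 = 682.00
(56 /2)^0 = 1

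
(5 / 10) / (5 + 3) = 0.06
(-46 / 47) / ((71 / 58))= -2668 / 3337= -0.80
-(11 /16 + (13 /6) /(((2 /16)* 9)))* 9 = -23.52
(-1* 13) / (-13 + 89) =-13 / 76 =-0.17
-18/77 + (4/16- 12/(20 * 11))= -59/1540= -0.04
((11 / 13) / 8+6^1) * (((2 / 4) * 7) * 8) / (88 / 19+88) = 16891 / 9152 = 1.85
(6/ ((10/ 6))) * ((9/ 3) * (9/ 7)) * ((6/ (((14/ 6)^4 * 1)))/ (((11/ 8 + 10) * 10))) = 944784/ 38235925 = 0.02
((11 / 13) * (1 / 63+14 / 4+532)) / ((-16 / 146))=-54182425 / 13104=-4134.80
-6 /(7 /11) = -9.43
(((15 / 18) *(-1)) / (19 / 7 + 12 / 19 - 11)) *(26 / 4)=8645 / 12216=0.71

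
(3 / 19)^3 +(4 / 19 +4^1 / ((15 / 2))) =76937 / 102885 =0.75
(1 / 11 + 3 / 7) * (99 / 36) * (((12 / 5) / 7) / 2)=12 / 49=0.24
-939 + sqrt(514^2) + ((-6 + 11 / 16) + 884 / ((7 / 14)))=21403 / 16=1337.69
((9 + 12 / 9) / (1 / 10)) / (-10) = -31 / 3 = -10.33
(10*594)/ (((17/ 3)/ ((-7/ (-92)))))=31185/ 391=79.76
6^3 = 216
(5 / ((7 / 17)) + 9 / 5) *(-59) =-28792 / 35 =-822.63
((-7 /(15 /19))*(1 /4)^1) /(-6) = 0.37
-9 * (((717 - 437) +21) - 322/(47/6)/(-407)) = -51837849/19129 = -2709.91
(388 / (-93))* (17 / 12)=-1649 / 279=-5.91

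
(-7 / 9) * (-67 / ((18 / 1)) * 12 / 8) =469 / 108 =4.34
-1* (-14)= 14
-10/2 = -5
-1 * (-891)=891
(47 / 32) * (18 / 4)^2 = 3807 / 128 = 29.74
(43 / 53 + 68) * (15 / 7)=7815 / 53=147.45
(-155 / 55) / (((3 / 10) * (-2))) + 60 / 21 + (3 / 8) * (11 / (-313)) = 4361857 / 578424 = 7.54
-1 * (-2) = 2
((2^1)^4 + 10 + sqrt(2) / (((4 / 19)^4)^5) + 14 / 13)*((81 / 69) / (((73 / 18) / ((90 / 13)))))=15396480 / 283751 + 411046359758265052844343496935*sqrt(2) / 5999760074866688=96888430450691.11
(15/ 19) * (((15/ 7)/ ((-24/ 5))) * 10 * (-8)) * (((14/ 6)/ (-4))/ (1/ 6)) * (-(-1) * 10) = -18750/ 19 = -986.84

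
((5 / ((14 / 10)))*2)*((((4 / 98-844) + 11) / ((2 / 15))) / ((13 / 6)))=-91833750 / 4459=-20595.14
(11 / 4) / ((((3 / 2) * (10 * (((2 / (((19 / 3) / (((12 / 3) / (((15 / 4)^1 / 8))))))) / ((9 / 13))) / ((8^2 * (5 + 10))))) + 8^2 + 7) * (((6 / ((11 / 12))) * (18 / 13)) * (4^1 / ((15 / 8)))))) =747175 / 373291008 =0.00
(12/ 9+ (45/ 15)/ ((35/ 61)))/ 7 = 689/ 735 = 0.94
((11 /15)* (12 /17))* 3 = 132 /85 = 1.55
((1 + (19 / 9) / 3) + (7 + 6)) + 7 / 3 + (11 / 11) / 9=463 / 27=17.15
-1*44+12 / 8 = -42.50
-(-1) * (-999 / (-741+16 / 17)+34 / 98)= 1046044 / 616469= 1.70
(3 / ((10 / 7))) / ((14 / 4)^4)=24 / 1715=0.01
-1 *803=-803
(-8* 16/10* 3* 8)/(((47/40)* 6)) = -2048/47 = -43.57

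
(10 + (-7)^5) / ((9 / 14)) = -78386 / 3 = -26128.67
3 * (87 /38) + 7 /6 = 458 /57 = 8.04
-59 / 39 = -1.51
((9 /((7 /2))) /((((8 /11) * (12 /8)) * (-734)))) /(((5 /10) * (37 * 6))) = -11 /380212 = -0.00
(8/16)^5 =1/32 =0.03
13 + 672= 685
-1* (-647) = 647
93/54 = 31/18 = 1.72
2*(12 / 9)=2.67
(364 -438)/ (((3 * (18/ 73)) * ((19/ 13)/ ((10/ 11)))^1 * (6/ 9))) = -93.34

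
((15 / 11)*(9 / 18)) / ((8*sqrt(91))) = 15*sqrt(91) / 16016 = 0.01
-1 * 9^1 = -9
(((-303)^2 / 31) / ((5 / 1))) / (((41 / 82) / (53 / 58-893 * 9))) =-42791532237 / 4495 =-9519806.95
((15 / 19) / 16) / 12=5 / 1216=0.00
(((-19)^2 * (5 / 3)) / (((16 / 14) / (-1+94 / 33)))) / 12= 770735 / 9504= 81.10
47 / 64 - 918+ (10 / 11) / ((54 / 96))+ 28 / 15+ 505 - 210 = -19603039 / 31680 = -618.78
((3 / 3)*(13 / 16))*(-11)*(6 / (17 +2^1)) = -429 / 152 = -2.82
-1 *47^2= -2209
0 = 0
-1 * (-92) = 92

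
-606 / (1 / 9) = -5454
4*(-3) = -12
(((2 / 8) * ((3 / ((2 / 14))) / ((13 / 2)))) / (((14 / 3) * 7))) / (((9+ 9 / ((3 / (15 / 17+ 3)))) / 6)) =17 / 2366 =0.01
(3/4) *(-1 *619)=-1857/4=-464.25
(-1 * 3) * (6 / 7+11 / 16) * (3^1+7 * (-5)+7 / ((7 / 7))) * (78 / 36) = 56225 / 224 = 251.00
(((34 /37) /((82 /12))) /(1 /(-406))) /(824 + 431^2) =-3944 /13478545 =-0.00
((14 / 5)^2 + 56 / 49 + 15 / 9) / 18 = 5591 / 9450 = 0.59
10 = 10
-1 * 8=-8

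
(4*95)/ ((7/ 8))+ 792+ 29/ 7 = 1230.43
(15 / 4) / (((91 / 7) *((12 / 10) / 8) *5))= 5 / 13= 0.38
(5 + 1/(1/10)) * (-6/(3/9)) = -270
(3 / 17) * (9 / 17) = 27 / 289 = 0.09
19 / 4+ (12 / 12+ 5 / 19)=457 / 76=6.01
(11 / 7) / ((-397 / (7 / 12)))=-11 / 4764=-0.00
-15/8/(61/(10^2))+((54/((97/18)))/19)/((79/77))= -45467907/17762834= -2.56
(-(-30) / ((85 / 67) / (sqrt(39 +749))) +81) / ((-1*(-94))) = 81 / 94 +402*sqrt(197) / 799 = 7.92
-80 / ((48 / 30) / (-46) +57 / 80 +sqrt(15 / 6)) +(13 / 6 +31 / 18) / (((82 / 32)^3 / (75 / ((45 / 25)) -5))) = 150176597868800 / 4285571118399 -135424000 * sqrt(10) / 6908991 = -26.94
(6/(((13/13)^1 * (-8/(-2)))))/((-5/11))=-3.30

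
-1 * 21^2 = -441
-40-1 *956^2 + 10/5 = -913974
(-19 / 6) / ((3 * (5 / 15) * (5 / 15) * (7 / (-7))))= 19 / 2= 9.50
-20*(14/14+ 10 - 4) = -140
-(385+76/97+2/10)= -187202/485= -385.98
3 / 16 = 0.19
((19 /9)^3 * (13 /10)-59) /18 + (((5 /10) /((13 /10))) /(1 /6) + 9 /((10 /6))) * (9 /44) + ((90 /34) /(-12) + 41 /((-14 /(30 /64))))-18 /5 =-222047950349 /35727531840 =-6.22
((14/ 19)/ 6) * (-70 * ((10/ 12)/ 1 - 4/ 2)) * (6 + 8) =24010/ 171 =140.41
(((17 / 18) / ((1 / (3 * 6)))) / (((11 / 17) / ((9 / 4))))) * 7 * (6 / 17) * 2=3213 / 11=292.09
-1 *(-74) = 74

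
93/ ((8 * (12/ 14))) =217/ 16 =13.56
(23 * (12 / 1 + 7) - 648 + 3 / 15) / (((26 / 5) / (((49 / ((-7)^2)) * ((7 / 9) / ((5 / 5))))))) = -3689 / 117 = -31.53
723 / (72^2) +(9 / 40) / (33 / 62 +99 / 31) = 132961 / 665280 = 0.20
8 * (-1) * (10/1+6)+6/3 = -126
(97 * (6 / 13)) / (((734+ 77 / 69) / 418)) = 16786044 / 659399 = 25.46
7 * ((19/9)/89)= 133/801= 0.17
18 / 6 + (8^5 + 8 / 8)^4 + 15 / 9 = 3459186745613352977 / 3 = 1153062248537784325.67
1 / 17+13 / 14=235 / 238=0.99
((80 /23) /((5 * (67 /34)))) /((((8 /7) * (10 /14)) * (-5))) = -3332 /38525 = -0.09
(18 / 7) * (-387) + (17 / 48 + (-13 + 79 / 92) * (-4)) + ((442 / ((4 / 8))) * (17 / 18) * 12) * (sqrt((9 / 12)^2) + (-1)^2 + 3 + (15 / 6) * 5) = 1328256001 / 7728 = 171875.78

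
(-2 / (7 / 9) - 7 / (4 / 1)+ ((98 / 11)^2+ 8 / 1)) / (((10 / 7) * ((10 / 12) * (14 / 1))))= 33765 / 6776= 4.98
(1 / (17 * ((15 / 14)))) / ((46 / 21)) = 49 / 1955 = 0.03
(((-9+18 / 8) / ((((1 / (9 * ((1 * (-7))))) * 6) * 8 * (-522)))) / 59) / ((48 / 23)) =-483 / 3504128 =-0.00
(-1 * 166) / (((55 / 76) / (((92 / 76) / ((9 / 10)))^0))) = -12616 / 55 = -229.38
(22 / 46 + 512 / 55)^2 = 153289161 / 1600225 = 95.79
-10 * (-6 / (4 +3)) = 60 / 7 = 8.57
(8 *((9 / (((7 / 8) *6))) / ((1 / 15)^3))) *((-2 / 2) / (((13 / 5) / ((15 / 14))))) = -12150000 / 637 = -19073.78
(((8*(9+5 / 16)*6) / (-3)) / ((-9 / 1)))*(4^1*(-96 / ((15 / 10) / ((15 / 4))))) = -47680 / 3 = -15893.33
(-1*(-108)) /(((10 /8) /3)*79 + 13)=2.35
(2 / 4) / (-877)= -1 / 1754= -0.00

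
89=89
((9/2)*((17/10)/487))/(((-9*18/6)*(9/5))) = -17/52596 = -0.00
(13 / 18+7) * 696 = 16124 / 3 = 5374.67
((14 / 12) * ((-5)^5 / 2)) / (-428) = 21875 / 5136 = 4.26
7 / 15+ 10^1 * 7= 1057 / 15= 70.47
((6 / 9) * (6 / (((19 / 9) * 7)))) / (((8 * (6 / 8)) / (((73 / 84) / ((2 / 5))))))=365 / 3724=0.10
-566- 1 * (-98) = -468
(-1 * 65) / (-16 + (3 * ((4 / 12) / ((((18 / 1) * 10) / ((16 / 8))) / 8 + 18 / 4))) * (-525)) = 195 / 148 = 1.32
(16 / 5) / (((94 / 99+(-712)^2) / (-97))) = -76824 / 125468875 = -0.00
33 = 33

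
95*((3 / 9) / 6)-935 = -16735 / 18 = -929.72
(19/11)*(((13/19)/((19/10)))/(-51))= -130/10659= -0.01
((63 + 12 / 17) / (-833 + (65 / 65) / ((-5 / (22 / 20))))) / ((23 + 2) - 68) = 18050 / 10151397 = 0.00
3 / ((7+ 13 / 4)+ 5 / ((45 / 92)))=108 / 737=0.15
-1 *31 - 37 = -68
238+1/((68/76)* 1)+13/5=20546/85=241.72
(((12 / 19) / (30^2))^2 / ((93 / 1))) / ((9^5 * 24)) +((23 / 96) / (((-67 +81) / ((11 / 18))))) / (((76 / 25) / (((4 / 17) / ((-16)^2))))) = 412467414534299 / 130449787359252480000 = 0.00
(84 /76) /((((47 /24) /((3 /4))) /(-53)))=-20034 /893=-22.43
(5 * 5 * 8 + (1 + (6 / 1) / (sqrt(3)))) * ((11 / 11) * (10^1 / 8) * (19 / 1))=4856.02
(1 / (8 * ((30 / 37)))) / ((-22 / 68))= -629 / 1320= -0.48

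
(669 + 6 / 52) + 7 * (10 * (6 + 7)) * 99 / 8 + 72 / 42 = 4343277 / 364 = 11932.08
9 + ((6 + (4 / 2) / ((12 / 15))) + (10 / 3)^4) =22835 / 162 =140.96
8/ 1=8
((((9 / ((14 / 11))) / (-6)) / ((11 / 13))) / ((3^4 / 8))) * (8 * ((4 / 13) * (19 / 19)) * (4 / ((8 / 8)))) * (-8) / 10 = 1024 / 945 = 1.08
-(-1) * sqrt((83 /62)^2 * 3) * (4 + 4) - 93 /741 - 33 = -8182 /247 + 332 * sqrt(3) /31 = -14.58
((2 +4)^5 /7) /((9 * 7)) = 864 /49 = 17.63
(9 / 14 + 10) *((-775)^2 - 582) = 89406407 / 14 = 6386171.93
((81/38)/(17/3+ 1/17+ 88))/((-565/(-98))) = 202419/51313300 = 0.00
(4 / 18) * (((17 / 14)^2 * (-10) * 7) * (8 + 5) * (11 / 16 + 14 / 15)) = -1461473 / 3024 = -483.29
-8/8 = -1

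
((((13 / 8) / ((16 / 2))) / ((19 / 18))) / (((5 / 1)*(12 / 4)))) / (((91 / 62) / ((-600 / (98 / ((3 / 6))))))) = -1395 / 52136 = -0.03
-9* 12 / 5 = -108 / 5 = -21.60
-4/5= -0.80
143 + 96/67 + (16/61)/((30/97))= 8906447/61305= 145.28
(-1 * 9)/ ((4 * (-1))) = 9/ 4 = 2.25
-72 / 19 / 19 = -72 / 361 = -0.20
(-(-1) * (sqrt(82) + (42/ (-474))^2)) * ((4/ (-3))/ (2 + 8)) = -2 * sqrt(82)/ 15 - 98/ 93615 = -1.21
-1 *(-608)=608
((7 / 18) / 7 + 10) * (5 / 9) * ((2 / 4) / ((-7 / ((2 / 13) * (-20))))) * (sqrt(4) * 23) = 416300 / 7371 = 56.48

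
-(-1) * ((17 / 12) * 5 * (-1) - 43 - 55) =-1261 / 12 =-105.08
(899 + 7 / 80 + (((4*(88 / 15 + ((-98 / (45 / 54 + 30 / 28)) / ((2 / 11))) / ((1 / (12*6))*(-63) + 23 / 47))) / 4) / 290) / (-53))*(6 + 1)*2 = 1683061050391 / 133719000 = 12586.55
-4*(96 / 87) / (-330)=64 / 4785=0.01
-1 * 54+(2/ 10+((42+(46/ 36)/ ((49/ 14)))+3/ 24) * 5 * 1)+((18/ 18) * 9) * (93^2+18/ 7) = 196617439/ 2520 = 78022.79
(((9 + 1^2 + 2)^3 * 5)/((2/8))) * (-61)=-2108160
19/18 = 1.06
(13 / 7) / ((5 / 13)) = 169 / 35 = 4.83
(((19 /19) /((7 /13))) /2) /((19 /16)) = 104 /133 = 0.78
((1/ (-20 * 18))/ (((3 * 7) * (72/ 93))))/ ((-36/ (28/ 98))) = 31/ 22861440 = 0.00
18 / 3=6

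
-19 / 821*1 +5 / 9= 3934 / 7389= 0.53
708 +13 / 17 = 12049 / 17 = 708.76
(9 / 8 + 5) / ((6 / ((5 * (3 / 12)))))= 245 / 192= 1.28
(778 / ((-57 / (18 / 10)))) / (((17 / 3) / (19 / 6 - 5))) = 12837 / 1615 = 7.95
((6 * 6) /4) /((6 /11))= 33 /2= 16.50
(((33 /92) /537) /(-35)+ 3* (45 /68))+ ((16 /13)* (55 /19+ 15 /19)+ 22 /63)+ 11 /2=67354741696 /5445494145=12.37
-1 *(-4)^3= 64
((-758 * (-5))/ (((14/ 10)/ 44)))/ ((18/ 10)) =4169000/ 63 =66174.60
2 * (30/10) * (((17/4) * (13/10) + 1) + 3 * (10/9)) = 1183/20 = 59.15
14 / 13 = 1.08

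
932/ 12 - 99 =-64/ 3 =-21.33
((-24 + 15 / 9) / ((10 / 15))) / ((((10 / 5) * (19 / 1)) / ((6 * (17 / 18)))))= -1139 / 228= -5.00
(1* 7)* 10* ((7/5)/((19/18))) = 1764/19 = 92.84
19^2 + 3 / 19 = 6862 / 19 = 361.16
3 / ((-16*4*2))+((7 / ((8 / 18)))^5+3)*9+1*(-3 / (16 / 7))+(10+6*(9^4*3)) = 8840720.47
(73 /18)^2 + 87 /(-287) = 1501235 /92988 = 16.14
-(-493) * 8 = 3944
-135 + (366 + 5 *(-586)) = -2699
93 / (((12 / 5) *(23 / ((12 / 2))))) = 465 / 46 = 10.11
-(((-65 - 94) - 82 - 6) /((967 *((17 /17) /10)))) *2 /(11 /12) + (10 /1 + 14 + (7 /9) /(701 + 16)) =2029981763 /68640561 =29.57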